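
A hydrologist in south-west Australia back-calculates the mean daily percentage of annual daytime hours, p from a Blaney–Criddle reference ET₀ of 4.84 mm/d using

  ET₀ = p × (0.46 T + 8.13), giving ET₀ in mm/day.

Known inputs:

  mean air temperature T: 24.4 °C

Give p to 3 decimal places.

0.250

p = ET₀ / (0.46 T + 8.13) = 4.84 / (0.46 × 24.4 + 8.13) = 4.84 / 19.354 = 0.2501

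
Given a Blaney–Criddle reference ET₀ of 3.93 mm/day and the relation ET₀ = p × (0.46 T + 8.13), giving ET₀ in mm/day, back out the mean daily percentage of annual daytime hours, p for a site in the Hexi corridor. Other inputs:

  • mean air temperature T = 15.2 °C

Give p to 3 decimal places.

p = ET₀ / (0.46 T + 8.13) = 3.93 / (0.46 × 15.2 + 8.13) = 3.93 / 15.122 = 0.2599

0.260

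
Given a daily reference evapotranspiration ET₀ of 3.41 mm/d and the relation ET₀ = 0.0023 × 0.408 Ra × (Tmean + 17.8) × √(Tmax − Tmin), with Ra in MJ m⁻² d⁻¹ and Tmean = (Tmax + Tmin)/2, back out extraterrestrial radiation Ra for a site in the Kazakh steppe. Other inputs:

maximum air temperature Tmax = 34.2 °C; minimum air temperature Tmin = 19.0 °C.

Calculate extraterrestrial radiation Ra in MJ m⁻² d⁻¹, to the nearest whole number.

21 MJ m⁻² d⁻¹

Tmean = (34.2+19.0)/2 = 26.60 °C; ΔT = 15.2
Ra = ET₀ / [0.0023 × 0.408 × (Tmean+17.8) × √ΔT]
   = 3.41 / (0.0023 × 0.408 × 44.40 × 3.8987) = 20.992 MJ m⁻² d⁻¹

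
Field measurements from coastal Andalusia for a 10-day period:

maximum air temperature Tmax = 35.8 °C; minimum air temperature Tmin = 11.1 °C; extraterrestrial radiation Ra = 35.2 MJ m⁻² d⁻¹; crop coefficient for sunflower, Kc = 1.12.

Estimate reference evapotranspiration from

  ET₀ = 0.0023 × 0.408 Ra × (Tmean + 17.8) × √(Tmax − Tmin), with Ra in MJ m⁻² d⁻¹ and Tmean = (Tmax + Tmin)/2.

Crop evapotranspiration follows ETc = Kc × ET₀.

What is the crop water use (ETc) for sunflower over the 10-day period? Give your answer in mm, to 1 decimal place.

Tmean = (35.8 + 11.1)/2 = 23.45 °C
0.408 Ra = 0.408 × 35.2 = 14.3616 mm/d equivalent
ET₀ = 0.0023 × 14.3616 × (23.45 + 17.8) × √24.7 = 0.0023 × 14.3616 × 41.25 × 4.9699 = 6.7718 mm/d
ETc = Kc × ET₀ = 1.12 × 6.7718 = 7.5844 mm/d
Over 10 days: 7.5844 × 10 = 75.844 mm

75.8 mm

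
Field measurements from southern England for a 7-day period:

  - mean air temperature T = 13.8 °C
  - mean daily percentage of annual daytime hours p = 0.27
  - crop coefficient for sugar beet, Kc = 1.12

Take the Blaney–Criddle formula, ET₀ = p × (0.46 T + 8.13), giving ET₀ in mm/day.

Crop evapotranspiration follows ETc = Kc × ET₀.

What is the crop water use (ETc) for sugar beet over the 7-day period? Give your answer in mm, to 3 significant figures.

30.6 mm

ET₀ = 0.27 × (0.46 × 13.8 + 8.13) = 0.27 × 14.478 = 3.9091 mm/d
ETc = Kc × ET₀ = 1.12 × 3.9091 = 4.3782 mm/d
Over 7 days: 4.3782 × 7 = 30.647 mm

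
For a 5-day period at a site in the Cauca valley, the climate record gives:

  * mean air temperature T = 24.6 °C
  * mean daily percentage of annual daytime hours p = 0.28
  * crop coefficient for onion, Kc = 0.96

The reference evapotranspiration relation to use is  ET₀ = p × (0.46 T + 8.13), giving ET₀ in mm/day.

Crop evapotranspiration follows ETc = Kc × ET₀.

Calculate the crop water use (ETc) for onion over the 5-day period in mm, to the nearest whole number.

26 mm

ET₀ = 0.28 × (0.46 × 24.6 + 8.13) = 0.28 × 19.446 = 5.4449 mm/d
ETc = Kc × ET₀ = 0.96 × 5.4449 = 5.2271 mm/d
Over 5 days: 5.2271 × 5 = 26.136 mm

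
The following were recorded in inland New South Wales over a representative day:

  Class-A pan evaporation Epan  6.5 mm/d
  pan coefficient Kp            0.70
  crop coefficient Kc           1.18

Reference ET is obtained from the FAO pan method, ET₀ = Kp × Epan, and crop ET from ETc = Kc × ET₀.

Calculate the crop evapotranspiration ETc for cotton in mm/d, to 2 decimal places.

ET₀ = 0.70 × 6.5 = 4.5500 mm/d
ETc = Kc × ET₀ = 1.18 × 4.5500 = 5.3690 mm/d

5.37 mm/d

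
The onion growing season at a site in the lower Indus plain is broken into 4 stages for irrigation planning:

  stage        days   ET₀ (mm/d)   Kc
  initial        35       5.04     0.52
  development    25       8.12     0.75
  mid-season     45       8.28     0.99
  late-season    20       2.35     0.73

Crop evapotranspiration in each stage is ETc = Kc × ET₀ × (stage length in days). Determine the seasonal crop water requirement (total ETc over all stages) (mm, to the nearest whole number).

647 mm

initial: 0.52 × 5.04 × 35 = 91.73 mm
development: 0.75 × 8.12 × 25 = 152.25 mm
mid-season: 0.99 × 8.28 × 45 = 368.87 mm
late-season: 0.73 × 2.35 × 20 = 34.31 mm
Seasonal total = 647.16 mm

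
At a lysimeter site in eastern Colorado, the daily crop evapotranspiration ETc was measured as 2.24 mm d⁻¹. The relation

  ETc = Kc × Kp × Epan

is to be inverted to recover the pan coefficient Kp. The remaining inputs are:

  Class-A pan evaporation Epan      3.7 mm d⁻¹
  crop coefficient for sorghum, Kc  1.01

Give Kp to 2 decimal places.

0.60

ETc = Kc × Kp × Epan  ⇒  Kp = ETc / (Kc × Epan)
Kp = 2.24 / (1.01 × 3.7) = 2.24 / 3.737 = 0.5994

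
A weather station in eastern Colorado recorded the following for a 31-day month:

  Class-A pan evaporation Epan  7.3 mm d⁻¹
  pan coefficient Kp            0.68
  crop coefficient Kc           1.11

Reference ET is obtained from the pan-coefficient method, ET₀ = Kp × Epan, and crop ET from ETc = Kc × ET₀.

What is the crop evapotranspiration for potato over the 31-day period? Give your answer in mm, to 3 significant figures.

ET₀ = 0.68 × 7.3 = 4.9640 mm/d
ETc = Kc × ET₀ = 1.11 × 4.9640 = 5.5100 mm/d
Over 31 days: 5.5100 × 31 = 170.810 mm

171 mm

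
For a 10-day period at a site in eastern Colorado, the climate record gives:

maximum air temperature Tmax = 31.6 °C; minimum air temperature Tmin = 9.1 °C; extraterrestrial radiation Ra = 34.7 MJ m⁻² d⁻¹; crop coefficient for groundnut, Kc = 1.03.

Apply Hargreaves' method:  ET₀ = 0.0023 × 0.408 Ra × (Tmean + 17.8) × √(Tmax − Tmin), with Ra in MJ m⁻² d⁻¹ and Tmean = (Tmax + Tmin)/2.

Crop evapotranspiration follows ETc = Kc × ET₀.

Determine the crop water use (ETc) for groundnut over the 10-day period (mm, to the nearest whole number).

Tmean = (31.6 + 9.1)/2 = 20.35 °C
0.408 Ra = 0.408 × 34.7 = 14.1576 mm/d equivalent
ET₀ = 0.0023 × 14.1576 × (20.35 + 17.8) × √22.5 = 0.0023 × 14.1576 × 38.15 × 4.7434 = 5.8925 mm/d
ETc = Kc × ET₀ = 1.03 × 5.8925 = 6.0693 mm/d
Over 10 days: 6.0693 × 10 = 60.693 mm

61 mm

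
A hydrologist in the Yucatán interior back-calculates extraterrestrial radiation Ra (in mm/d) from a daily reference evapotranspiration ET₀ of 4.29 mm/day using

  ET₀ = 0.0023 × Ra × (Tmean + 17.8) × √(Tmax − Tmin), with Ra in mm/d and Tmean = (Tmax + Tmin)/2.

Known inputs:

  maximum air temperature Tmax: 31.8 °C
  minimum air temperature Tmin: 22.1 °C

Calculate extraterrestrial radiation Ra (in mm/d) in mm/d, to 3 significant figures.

Tmean = 26.95 °C; √ΔT = 3.1145
Ra = ET₀ / [0.0023 × (Tmean+17.8) × √ΔT] = 4.29 / (0.0023 × 44.75 × 3.1145) = 13.383 mm/d

13.4 mm/d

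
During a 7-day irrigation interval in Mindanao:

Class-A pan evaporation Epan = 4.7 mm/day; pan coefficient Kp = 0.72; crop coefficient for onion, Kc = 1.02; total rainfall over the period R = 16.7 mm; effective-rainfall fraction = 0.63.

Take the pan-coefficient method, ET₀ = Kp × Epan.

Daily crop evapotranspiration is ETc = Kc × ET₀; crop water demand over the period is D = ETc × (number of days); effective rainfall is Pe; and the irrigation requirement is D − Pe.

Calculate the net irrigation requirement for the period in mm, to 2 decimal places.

13.64 mm

ET₀ = 0.72 × 4.7 = 3.3840 mm/d
ETc = Kc × ET₀ = 1.02 × 3.3840 = 3.4517 mm/d
Crop demand D = ETc × 7 d = 3.4517 × 7 = 24.162 mm
Pe = 0.63 × 16.7 = 10.521 mm
D − Pe = 24.162 − 10.521 = 13.641 mm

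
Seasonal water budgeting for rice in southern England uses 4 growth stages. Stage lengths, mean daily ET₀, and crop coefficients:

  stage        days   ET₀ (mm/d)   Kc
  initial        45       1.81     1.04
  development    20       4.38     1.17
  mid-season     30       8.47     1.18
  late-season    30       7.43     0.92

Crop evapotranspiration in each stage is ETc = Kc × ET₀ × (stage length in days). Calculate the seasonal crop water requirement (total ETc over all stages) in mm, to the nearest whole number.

initial: 1.04 × 1.81 × 45 = 84.71 mm
development: 1.17 × 4.38 × 20 = 102.49 mm
mid-season: 1.18 × 8.47 × 30 = 299.84 mm
late-season: 0.92 × 7.43 × 30 = 205.07 mm
Seasonal total = 692.11 mm

692 mm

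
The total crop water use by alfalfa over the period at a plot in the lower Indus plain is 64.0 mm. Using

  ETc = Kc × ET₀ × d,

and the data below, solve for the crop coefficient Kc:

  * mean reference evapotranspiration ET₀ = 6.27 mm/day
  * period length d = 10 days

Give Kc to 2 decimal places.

ETc = Kc × ET₀ × d  ⇒  Kc = ETc / (ET₀ × d)
Kc = 64.0 / (6.27 × 10) = 64.0 / 62.70 = 1.0207

1.02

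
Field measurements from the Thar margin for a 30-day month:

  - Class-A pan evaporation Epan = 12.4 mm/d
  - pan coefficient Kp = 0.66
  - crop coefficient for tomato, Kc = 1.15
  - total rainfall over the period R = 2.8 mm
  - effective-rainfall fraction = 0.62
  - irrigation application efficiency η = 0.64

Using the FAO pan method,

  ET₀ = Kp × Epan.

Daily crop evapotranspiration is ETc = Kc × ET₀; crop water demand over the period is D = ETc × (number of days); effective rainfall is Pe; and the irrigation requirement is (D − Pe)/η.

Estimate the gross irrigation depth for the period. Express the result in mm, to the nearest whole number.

438 mm

ET₀ = 0.66 × 12.4 = 8.1840 mm/d
ETc = Kc × ET₀ = 1.15 × 8.1840 = 9.4116 mm/d
Crop demand D = ETc × 30 d = 9.4116 × 30 = 282.348 mm
Pe = 0.62 × 2.8 = 1.736 mm
D − Pe = 282.348 − 1.736 = 280.612 mm
Gross irrigation = 280.612 / 0.64 = 438.456 mm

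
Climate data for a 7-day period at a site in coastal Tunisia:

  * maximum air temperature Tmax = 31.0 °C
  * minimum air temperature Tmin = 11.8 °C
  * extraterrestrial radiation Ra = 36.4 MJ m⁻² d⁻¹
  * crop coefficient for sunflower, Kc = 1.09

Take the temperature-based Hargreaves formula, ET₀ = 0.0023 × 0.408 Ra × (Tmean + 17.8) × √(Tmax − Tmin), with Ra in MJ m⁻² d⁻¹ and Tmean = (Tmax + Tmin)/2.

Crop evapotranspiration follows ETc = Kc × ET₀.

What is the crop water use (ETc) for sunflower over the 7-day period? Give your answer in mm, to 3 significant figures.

Tmean = (31.0 + 11.8)/2 = 21.40 °C
0.408 Ra = 0.408 × 36.4 = 14.8512 mm/d equivalent
ET₀ = 0.0023 × 14.8512 × (21.40 + 17.8) × √19.2 = 0.0023 × 14.8512 × 39.20 × 4.3818 = 5.8672 mm/d
ETc = Kc × ET₀ = 1.09 × 5.8672 = 6.3952 mm/d
Over 7 days: 6.3952 × 7 = 44.766 mm

44.8 mm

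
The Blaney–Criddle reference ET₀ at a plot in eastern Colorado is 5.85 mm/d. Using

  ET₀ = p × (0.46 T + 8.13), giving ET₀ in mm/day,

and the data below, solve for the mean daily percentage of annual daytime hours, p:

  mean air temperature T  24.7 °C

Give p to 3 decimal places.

0.300

p = ET₀ / (0.46 T + 8.13) = 5.85 / (0.46 × 24.7 + 8.13) = 5.85 / 19.492 = 0.3001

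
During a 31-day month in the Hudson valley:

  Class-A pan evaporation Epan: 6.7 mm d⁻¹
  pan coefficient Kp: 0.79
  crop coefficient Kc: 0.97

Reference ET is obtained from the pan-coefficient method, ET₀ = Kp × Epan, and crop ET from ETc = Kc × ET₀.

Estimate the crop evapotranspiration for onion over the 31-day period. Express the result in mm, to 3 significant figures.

159 mm

ET₀ = 0.79 × 6.7 = 5.2930 mm/d
ETc = Kc × ET₀ = 0.97 × 5.2930 = 5.1342 mm/d
Over 31 days: 5.1342 × 31 = 159.160 mm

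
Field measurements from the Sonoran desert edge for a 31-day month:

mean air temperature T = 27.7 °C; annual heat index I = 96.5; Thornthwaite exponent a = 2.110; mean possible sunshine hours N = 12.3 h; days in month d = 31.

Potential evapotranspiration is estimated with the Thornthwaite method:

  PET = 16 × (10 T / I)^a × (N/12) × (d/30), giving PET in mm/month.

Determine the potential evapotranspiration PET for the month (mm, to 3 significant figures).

10T/I = 10 × 27.7 / 96.5 = 2.8705
(10T/I)^a = 2.8705^2.110 = 9.2532
Uncorrected PET = 16 × 9.2532 = 148.051 mm
Correction = (N/12)(d/30) = (12.3/12)(31/30) = 1.0592
PET = 148.051 × 1.0592 = 156.816 mm/month

157 mm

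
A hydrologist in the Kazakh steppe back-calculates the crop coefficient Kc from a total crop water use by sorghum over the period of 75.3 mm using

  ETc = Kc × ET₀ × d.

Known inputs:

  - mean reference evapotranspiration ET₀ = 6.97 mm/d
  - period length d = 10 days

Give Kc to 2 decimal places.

1.08

ETc = Kc × ET₀ × d  ⇒  Kc = ETc / (ET₀ × d)
Kc = 75.3 / (6.97 × 10) = 75.3 / 69.70 = 1.0803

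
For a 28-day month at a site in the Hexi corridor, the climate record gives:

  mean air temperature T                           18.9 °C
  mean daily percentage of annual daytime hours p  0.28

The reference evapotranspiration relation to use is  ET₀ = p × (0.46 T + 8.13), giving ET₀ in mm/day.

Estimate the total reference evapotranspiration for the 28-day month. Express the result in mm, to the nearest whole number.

132 mm

ET₀ = 0.28 × (0.46 × 18.9 + 8.13) = 0.28 × 16.824 = 4.7107 mm/d
Monthly total = 4.7107 × 28 = 131.900 mm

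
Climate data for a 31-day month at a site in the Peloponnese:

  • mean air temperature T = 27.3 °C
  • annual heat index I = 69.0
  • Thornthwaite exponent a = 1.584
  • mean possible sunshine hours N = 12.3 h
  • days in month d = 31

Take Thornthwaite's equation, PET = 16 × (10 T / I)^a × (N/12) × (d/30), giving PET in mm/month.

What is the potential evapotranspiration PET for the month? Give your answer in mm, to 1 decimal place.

149.7 mm

10T/I = 10 × 27.3 / 69.0 = 3.9565
(10T/I)^a = 3.9565^1.584 = 8.8337
Uncorrected PET = 16 × 8.8337 = 141.339 mm
Correction = (N/12)(d/30) = (12.3/12)(31/30) = 1.0592
PET = 141.339 × 1.0592 = 149.706 mm/month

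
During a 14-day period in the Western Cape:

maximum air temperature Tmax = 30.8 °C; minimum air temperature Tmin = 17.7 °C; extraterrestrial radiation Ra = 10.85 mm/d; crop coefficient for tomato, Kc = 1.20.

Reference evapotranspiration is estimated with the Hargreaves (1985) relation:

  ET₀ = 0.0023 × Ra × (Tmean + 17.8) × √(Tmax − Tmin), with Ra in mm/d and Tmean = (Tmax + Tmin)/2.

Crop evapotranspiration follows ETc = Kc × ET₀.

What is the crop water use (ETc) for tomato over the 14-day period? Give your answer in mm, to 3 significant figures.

63.8 mm

Tmean = (30.8 + 17.7)/2 = 24.25 °C
ET₀ = 0.0023 × 10.85 × (24.25 + 17.8) × √13.1 = 0.0023 × 10.85 × 42.05 × 3.6194 = 3.7980 mm/d
ETc = Kc × ET₀ = 1.20 × 3.7980 = 4.5576 mm/d
Over 14 days: 4.5576 × 14 = 63.806 mm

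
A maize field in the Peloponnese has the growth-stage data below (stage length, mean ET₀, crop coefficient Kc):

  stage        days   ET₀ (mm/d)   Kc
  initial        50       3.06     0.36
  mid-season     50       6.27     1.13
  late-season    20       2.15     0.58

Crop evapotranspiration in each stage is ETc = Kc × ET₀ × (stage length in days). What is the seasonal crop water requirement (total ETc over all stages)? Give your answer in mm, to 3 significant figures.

initial: 0.36 × 3.06 × 50 = 55.08 mm
mid-season: 1.13 × 6.27 × 50 = 354.26 mm
late-season: 0.58 × 2.15 × 20 = 24.94 mm
Seasonal total = 434.28 mm

434 mm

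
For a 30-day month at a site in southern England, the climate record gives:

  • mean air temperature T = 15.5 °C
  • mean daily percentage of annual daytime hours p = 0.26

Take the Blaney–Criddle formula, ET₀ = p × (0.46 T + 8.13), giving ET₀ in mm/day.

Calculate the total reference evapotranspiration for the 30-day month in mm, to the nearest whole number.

ET₀ = 0.26 × (0.46 × 15.5 + 8.13) = 0.26 × 15.260 = 3.9676 mm/d
Monthly total = 3.9676 × 30 = 119.028 mm

119 mm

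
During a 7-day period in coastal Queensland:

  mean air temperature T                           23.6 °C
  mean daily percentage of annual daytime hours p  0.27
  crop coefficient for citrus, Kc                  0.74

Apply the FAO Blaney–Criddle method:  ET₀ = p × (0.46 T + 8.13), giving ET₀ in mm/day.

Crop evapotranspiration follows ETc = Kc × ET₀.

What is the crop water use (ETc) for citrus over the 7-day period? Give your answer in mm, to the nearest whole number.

27 mm

ET₀ = 0.27 × (0.46 × 23.6 + 8.13) = 0.27 × 18.986 = 5.1262 mm/d
ETc = Kc × ET₀ = 0.74 × 5.1262 = 3.7934 mm/d
Over 7 days: 3.7934 × 7 = 26.554 mm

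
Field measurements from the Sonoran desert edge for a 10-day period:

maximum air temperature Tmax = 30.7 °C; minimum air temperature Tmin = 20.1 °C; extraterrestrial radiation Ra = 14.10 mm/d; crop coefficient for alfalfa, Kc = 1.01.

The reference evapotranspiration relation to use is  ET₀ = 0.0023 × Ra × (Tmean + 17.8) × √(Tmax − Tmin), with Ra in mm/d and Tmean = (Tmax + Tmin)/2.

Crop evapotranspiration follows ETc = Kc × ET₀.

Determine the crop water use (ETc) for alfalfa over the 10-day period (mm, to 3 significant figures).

Tmean = (30.7 + 20.1)/2 = 25.40 °C
ET₀ = 0.0023 × 14.10 × (25.40 + 17.8) × √10.6 = 0.0023 × 14.10 × 43.20 × 3.2558 = 4.5613 mm/d
ETc = Kc × ET₀ = 1.01 × 4.5613 = 4.6069 mm/d
Over 10 days: 4.6069 × 10 = 46.069 mm

46.1 mm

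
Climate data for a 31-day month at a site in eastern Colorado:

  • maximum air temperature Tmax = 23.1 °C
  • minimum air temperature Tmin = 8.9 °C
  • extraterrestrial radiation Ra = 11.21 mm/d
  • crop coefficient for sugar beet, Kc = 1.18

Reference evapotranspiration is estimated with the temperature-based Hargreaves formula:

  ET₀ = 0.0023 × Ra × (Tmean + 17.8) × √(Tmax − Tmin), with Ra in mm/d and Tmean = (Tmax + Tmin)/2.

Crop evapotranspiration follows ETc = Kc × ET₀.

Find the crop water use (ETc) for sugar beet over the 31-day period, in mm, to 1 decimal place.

120.1 mm

Tmean = (23.1 + 8.9)/2 = 16.00 °C
ET₀ = 0.0023 × 11.21 × (16.00 + 17.8) × √14.2 = 0.0023 × 11.21 × 33.80 × 3.7683 = 3.2839 mm/d
ETc = Kc × ET₀ = 1.18 × 3.2839 = 3.8750 mm/d
Over 31 days: 3.8750 × 31 = 120.125 mm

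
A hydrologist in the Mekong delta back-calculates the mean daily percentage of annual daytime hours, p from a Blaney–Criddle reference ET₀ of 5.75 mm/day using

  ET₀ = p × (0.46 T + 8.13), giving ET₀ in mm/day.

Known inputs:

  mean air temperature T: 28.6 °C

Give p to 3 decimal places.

0.270

p = ET₀ / (0.46 T + 8.13) = 5.75 / (0.46 × 28.6 + 8.13) = 5.75 / 21.286 = 0.2701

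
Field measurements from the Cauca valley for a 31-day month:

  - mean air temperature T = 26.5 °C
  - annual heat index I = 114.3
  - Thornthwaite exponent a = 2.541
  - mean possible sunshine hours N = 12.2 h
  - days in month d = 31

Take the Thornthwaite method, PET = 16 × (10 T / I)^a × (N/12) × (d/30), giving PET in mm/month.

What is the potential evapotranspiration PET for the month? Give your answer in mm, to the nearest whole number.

142 mm

10T/I = 10 × 26.5 / 114.3 = 2.3185
(10T/I)^a = 2.3185^2.541 = 8.4721
Uncorrected PET = 16 × 8.4721 = 135.554 mm
Correction = (N/12)(d/30) = (12.2/12)(31/30) = 1.0506
PET = 135.554 × 1.0506 = 142.413 mm/month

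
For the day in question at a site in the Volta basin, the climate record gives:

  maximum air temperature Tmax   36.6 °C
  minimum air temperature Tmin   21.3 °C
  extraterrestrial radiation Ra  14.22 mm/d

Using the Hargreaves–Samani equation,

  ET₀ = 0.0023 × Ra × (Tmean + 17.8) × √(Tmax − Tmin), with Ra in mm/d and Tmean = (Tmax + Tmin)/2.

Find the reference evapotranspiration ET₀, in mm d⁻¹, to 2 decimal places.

Tmean = (36.6 + 21.3)/2 = 28.95 °C
ET₀ = 0.0023 × 14.22 × (28.95 + 17.8) × √15.3 = 0.0023 × 14.22 × 46.75 × 3.9115 = 5.9807 mm/d

5.98 mm d⁻¹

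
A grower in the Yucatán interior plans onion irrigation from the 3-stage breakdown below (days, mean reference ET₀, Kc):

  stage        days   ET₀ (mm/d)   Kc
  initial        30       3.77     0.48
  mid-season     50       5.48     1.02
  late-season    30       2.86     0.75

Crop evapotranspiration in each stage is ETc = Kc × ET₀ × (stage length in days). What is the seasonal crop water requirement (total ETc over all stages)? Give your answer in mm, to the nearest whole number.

398 mm

initial: 0.48 × 3.77 × 30 = 54.29 mm
mid-season: 1.02 × 5.48 × 50 = 279.48 mm
late-season: 0.75 × 2.86 × 30 = 64.35 mm
Seasonal total = 398.12 mm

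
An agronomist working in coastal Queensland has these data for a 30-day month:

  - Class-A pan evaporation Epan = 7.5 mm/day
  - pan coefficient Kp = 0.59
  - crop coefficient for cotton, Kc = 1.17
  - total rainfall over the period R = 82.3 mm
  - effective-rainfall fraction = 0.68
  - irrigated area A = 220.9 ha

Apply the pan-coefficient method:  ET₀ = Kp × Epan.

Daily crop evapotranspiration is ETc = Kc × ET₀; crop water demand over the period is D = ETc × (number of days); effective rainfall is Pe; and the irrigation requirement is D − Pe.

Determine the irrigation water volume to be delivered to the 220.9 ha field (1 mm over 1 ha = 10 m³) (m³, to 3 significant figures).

219000 m³

ET₀ = 0.59 × 7.5 = 4.4250 mm/d
ETc = Kc × ET₀ = 1.17 × 4.4250 = 5.1773 mm/d
Crop demand D = ETc × 30 d = 5.1773 × 30 = 155.319 mm
Pe = 0.68 × 82.3 = 55.964 mm
D − Pe = 155.319 − 55.964 = 99.355 mm
Volume = 99.355 mm × 220.9 ha × 10 = 219475.2 m³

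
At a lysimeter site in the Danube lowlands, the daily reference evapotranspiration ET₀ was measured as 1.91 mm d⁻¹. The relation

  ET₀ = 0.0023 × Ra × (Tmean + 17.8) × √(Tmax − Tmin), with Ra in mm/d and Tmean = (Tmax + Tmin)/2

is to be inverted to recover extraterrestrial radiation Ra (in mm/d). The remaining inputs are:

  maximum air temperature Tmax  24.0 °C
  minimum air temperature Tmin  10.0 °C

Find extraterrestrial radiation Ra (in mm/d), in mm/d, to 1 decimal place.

Tmean = 17.00 °C; √ΔT = 3.7417
Ra = ET₀ / [0.0023 × (Tmean+17.8) × √ΔT] = 1.91 / (0.0023 × 34.80 × 3.7417) = 6.378 mm/d

6.4 mm/d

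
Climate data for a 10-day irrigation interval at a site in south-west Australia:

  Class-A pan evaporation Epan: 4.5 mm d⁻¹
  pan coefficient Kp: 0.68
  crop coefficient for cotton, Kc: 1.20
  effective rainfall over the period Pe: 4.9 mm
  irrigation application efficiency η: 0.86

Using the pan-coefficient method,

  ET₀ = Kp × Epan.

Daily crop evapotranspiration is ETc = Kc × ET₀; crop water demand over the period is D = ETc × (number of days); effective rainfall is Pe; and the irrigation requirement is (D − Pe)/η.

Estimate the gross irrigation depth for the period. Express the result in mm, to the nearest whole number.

ET₀ = 0.68 × 4.5 = 3.0600 mm/d
ETc = Kc × ET₀ = 1.20 × 3.0600 = 3.6720 mm/d
Crop demand D = ETc × 10 d = 3.6720 × 10 = 36.720 mm
D − Pe = 36.720 − 4.9 = 31.820 mm
Gross irrigation = 31.820 / 0.86 = 37.000 mm

37 mm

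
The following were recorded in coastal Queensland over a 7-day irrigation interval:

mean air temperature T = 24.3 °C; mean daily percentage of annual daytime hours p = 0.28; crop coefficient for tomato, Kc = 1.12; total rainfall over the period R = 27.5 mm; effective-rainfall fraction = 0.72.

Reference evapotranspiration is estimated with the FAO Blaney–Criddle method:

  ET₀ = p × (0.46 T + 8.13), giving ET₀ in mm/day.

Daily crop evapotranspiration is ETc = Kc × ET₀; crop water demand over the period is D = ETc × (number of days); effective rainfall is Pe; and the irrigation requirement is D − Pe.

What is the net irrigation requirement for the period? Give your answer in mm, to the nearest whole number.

23 mm

ET₀ = 0.28 × (0.46 × 24.3 + 8.13) = 0.28 × 19.308 = 5.4062 mm/d
ETc = Kc × ET₀ = 1.12 × 5.4062 = 6.0549 mm/d
Crop demand D = ETc × 7 d = 6.0549 × 7 = 42.384 mm
Pe = 0.72 × 27.5 = 19.800 mm
D − Pe = 42.384 − 19.800 = 22.584 mm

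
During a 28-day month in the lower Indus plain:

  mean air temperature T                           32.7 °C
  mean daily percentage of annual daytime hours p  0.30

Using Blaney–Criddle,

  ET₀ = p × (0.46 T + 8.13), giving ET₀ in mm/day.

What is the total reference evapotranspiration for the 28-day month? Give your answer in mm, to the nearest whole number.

195 mm

ET₀ = 0.30 × (0.46 × 32.7 + 8.13) = 0.30 × 23.172 = 6.9516 mm/d
Monthly total = 6.9516 × 28 = 194.645 mm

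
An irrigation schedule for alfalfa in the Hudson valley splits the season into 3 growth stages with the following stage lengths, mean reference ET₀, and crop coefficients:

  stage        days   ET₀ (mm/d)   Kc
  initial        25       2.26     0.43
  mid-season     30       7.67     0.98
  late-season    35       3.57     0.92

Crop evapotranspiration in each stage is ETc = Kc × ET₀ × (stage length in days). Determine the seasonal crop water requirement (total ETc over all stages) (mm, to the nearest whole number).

365 mm

initial: 0.43 × 2.26 × 25 = 24.30 mm
mid-season: 0.98 × 7.67 × 30 = 225.50 mm
late-season: 0.92 × 3.57 × 35 = 114.95 mm
Seasonal total = 364.75 mm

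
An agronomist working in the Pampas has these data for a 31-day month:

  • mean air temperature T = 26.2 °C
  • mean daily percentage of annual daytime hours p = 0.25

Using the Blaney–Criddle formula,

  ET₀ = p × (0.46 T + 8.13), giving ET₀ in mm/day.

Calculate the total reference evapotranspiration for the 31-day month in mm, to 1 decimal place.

ET₀ = 0.25 × (0.46 × 26.2 + 8.13) = 0.25 × 20.182 = 5.0455 mm/d
Monthly total = 5.0455 × 31 = 156.411 mm

156.4 mm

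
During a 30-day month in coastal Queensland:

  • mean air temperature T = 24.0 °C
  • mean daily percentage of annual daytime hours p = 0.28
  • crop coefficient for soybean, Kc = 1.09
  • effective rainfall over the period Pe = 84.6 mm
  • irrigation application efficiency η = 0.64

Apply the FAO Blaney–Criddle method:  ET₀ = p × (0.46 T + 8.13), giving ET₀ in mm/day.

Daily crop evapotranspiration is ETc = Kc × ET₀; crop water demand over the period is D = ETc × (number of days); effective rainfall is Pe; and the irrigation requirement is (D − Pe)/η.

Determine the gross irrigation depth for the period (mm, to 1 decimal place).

142.1 mm

ET₀ = 0.28 × (0.46 × 24.0 + 8.13) = 0.28 × 19.170 = 5.3676 mm/d
ETc = Kc × ET₀ = 1.09 × 5.3676 = 5.8507 mm/d
Crop demand D = ETc × 30 d = 5.8507 × 30 = 175.521 mm
D − Pe = 175.521 − 84.6 = 90.921 mm
Gross irrigation = 90.921 / 0.64 = 142.064 mm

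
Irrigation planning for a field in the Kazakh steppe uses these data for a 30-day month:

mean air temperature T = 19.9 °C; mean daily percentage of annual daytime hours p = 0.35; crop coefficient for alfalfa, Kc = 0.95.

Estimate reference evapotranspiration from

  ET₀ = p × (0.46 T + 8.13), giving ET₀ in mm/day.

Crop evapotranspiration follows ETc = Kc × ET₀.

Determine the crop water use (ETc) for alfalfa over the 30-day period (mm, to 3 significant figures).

172 mm

ET₀ = 0.35 × (0.46 × 19.9 + 8.13) = 0.35 × 17.284 = 6.0494 mm/d
ETc = Kc × ET₀ = 0.95 × 6.0494 = 5.7469 mm/d
Over 30 days: 5.7469 × 30 = 172.407 mm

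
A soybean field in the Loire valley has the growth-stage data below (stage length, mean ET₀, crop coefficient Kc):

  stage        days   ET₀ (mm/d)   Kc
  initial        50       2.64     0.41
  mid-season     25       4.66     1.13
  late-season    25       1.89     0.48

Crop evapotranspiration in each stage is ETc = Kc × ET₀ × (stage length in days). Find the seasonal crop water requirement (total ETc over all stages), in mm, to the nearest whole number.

initial: 0.41 × 2.64 × 50 = 54.12 mm
mid-season: 1.13 × 4.66 × 25 = 131.65 mm
late-season: 0.48 × 1.89 × 25 = 22.68 mm
Seasonal total = 208.45 mm

208 mm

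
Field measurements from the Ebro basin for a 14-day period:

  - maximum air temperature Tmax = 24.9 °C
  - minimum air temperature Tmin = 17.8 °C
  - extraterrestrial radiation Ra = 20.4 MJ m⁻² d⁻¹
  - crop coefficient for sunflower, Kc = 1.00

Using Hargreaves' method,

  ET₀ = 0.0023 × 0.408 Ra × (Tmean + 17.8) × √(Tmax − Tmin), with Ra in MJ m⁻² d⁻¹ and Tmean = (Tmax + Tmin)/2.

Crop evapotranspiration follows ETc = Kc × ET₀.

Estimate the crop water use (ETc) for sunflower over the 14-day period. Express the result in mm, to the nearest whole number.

Tmean = (24.9 + 17.8)/2 = 21.35 °C
0.408 Ra = 0.408 × 20.4 = 8.3232 mm/d equivalent
ET₀ = 0.0023 × 8.3232 × (21.35 + 17.8) × √7.1 = 0.0023 × 8.3232 × 39.15 × 2.6646 = 1.9970 mm/d
ETc = Kc × ET₀ = 1.00 × 1.9970 = 1.9970 mm/d
Over 14 days: 1.9970 × 14 = 27.958 mm

28 mm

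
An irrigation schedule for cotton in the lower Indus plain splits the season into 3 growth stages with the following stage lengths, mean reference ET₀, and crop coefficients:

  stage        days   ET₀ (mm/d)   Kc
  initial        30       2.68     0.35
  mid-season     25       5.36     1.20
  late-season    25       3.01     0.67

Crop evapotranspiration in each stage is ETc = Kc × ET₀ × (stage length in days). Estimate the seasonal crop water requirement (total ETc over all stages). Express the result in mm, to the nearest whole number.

initial: 0.35 × 2.68 × 30 = 28.14 mm
mid-season: 1.20 × 5.36 × 25 = 160.80 mm
late-season: 0.67 × 3.01 × 25 = 50.42 mm
Seasonal total = 239.36 mm

239 mm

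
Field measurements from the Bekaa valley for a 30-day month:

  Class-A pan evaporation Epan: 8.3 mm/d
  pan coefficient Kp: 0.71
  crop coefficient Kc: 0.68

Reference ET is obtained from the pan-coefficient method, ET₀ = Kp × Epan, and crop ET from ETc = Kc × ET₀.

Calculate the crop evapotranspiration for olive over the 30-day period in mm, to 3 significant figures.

120 mm

ET₀ = 0.71 × 8.3 = 5.8930 mm/d
ETc = Kc × ET₀ = 0.68 × 5.8930 = 4.0072 mm/d
Over 30 days: 4.0072 × 30 = 120.216 mm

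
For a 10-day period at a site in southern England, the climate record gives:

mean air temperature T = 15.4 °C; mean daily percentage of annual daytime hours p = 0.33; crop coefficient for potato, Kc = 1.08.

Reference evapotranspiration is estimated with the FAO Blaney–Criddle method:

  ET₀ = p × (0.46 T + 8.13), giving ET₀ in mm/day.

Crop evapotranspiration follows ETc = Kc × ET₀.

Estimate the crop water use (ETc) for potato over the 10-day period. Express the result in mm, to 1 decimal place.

ET₀ = 0.33 × (0.46 × 15.4 + 8.13) = 0.33 × 15.214 = 5.0206 mm/d
ETc = Kc × ET₀ = 1.08 × 5.0206 = 5.4222 mm/d
Over 10 days: 5.4222 × 10 = 54.222 mm

54.2 mm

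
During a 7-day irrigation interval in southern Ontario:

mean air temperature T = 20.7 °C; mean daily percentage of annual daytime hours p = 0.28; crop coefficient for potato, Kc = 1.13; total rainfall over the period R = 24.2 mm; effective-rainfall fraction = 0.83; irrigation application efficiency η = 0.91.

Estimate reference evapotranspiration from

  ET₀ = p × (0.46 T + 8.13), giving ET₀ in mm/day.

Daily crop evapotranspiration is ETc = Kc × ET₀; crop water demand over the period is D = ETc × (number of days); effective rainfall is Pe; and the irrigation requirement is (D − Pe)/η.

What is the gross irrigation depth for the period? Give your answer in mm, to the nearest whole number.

21 mm

ET₀ = 0.28 × (0.46 × 20.7 + 8.13) = 0.28 × 17.652 = 4.9426 mm/d
ETc = Kc × ET₀ = 1.13 × 4.9426 = 5.5851 mm/d
Crop demand D = ETc × 7 d = 5.5851 × 7 = 39.096 mm
Pe = 0.83 × 24.2 = 20.086 mm
D − Pe = 39.096 − 20.086 = 19.010 mm
Gross irrigation = 19.010 / 0.91 = 20.890 mm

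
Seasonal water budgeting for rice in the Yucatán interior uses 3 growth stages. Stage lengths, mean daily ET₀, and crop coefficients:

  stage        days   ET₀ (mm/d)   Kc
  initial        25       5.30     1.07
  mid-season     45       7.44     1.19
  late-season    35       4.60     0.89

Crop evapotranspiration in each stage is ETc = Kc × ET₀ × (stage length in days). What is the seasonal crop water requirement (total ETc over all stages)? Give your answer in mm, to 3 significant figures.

initial: 1.07 × 5.30 × 25 = 141.78 mm
mid-season: 1.19 × 7.44 × 45 = 398.41 mm
late-season: 0.89 × 4.60 × 35 = 143.29 mm
Seasonal total = 683.48 mm

683 mm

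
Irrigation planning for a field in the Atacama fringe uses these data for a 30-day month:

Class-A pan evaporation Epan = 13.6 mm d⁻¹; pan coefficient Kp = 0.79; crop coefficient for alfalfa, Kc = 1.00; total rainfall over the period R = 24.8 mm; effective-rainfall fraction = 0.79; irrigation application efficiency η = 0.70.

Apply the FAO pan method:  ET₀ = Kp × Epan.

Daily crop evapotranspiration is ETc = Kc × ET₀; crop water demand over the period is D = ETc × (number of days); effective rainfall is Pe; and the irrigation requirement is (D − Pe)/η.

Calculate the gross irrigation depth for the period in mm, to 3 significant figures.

ET₀ = 0.79 × 13.6 = 10.7440 mm/d
ETc = Kc × ET₀ = 1.00 × 10.7440 = 10.7440 mm/d
Crop demand D = ETc × 30 d = 10.7440 × 30 = 322.320 mm
Pe = 0.79 × 24.8 = 19.592 mm
D − Pe = 322.320 − 19.592 = 302.728 mm
Gross irrigation = 302.728 / 0.70 = 432.469 mm

432 mm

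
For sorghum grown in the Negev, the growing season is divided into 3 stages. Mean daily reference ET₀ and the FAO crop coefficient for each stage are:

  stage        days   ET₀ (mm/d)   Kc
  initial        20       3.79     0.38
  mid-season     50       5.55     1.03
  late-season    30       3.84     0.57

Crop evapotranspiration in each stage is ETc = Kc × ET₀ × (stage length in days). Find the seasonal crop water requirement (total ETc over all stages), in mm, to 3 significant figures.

380 mm

initial: 0.38 × 3.79 × 20 = 28.80 mm
mid-season: 1.03 × 5.55 × 50 = 285.83 mm
late-season: 0.57 × 3.84 × 30 = 65.66 mm
Seasonal total = 380.29 mm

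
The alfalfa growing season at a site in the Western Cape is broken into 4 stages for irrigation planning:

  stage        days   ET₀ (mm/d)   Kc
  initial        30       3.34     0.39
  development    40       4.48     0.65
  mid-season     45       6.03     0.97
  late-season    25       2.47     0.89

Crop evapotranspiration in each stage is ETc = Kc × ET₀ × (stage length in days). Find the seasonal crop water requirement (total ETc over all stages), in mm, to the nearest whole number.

474 mm

initial: 0.39 × 3.34 × 30 = 39.08 mm
development: 0.65 × 4.48 × 40 = 116.48 mm
mid-season: 0.97 × 6.03 × 45 = 263.21 mm
late-season: 0.89 × 2.47 × 25 = 54.96 mm
Seasonal total = 473.73 mm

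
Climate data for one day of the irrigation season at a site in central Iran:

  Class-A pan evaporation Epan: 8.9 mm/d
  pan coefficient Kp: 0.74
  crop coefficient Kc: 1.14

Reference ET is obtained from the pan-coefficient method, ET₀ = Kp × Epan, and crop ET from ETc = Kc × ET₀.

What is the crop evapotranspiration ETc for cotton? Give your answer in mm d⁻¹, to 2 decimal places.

ET₀ = 0.74 × 8.9 = 6.5860 mm/d
ETc = Kc × ET₀ = 1.14 × 6.5860 = 7.5080 mm/d

7.51 mm d⁻¹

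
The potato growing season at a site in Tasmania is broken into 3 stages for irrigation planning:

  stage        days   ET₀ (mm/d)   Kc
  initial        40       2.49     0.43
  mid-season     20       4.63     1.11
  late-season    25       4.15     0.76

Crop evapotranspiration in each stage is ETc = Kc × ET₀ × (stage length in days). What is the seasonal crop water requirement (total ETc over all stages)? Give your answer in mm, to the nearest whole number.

initial: 0.43 × 2.49 × 40 = 42.83 mm
mid-season: 1.11 × 4.63 × 20 = 102.79 mm
late-season: 0.76 × 4.15 × 25 = 78.85 mm
Seasonal total = 224.47 mm

224 mm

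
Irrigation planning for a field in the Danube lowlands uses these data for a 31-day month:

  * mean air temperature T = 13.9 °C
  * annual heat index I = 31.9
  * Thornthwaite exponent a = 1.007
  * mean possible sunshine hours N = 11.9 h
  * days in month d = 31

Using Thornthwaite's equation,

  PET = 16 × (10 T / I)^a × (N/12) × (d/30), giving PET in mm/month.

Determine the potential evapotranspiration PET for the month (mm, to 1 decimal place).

72.2 mm

10T/I = 10 × 13.9 / 31.9 = 4.3574
(10T/I)^a = 4.3574^1.007 = 4.4025
Uncorrected PET = 16 × 4.4025 = 70.440 mm
Correction = (N/12)(d/30) = (11.9/12)(31/30) = 1.0247
PET = 70.440 × 1.0247 = 72.180 mm/month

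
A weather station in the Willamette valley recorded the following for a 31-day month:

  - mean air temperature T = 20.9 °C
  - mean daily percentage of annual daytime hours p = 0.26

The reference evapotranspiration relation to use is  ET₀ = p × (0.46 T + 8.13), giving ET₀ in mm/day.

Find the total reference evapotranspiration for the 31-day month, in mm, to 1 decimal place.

ET₀ = 0.26 × (0.46 × 20.9 + 8.13) = 0.26 × 17.744 = 4.6134 mm/d
Monthly total = 4.6134 × 31 = 143.015 mm

143.0 mm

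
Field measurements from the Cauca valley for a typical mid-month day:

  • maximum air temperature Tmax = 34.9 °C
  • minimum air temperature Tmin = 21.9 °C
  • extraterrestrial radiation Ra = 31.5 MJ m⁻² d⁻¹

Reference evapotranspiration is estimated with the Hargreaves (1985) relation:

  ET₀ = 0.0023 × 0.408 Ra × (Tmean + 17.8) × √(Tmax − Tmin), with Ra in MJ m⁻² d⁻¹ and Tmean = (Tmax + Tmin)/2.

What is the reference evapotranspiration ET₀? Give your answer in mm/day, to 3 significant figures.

4.92 mm/day

Tmean = (34.9 + 21.9)/2 = 28.40 °C
0.408 Ra = 0.408 × 31.5 = 12.8520 mm/d equivalent
ET₀ = 0.0023 × 12.8520 × (28.40 + 17.8) × √13.0 = 0.0023 × 12.8520 × 46.20 × 3.6056 = 4.9240 mm/d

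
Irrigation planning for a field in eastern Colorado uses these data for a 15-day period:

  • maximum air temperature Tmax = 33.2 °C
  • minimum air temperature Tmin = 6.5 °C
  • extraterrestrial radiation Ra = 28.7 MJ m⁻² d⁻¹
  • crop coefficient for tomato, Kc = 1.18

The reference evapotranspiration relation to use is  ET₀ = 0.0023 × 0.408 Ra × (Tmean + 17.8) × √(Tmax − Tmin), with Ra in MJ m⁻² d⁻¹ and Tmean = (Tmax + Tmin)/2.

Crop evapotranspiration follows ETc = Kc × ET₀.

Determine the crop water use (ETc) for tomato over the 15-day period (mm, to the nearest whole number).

Tmean = (33.2 + 6.5)/2 = 19.85 °C
0.408 Ra = 0.408 × 28.7 = 11.7096 mm/d equivalent
ET₀ = 0.0023 × 11.7096 × (19.85 + 17.8) × √26.7 = 0.0023 × 11.7096 × 37.65 × 5.1672 = 5.2395 mm/d
ETc = Kc × ET₀ = 1.18 × 5.2395 = 6.1826 mm/d
Over 15 days: 6.1826 × 15 = 92.739 mm

93 mm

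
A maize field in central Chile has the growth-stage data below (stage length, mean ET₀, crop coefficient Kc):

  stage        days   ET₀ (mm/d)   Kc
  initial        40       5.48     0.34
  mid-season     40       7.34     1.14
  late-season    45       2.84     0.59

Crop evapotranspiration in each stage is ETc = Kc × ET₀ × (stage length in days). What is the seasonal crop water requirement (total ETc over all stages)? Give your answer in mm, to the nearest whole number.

485 mm

initial: 0.34 × 5.48 × 40 = 74.53 mm
mid-season: 1.14 × 7.34 × 40 = 334.70 mm
late-season: 0.59 × 2.84 × 45 = 75.40 mm
Seasonal total = 484.63 mm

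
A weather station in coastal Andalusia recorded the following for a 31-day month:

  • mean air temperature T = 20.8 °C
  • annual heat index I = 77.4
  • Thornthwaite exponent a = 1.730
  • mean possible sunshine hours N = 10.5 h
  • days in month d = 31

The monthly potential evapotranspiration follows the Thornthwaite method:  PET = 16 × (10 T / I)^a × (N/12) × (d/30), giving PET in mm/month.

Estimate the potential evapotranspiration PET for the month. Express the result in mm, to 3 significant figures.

10T/I = 10 × 20.8 / 77.4 = 2.6873
(10T/I)^a = 2.6873^1.730 = 5.5299
Uncorrected PET = 16 × 5.5299 = 88.478 mm
Correction = (N/12)(d/30) = (10.5/12)(31/30) = 0.9042
PET = 88.478 × 0.9042 = 80.002 mm/month

80.0 mm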